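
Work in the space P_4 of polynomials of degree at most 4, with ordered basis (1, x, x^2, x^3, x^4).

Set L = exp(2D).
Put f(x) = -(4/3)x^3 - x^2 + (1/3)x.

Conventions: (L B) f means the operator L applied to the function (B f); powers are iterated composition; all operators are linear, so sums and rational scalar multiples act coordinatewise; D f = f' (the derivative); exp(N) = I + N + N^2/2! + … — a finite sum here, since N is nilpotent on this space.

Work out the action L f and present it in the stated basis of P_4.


g(x) = -(4/3)x^3 - 9x^2 - (59/3)x - 14

order-1 term: -8x^2 - 4x + 2/3
order-2 term: -16x - 4
order-3 term: -32/3
the series for exp(2D) f terminates at order 3
exp(2D) f = -(4/3)x^3 - 9x^2 - (59/3)x - 14


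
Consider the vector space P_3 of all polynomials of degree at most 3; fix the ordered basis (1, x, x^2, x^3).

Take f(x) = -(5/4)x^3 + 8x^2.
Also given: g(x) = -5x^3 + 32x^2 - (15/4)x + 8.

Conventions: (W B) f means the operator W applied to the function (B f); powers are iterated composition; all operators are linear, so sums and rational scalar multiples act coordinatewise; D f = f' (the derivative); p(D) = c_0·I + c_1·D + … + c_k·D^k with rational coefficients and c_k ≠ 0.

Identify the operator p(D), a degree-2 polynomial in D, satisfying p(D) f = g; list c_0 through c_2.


D^0 f = -(5/4)x^3 + 8x^2
D^1 f = -(15/4)x^2 + 16x
D^2 f = -(15/2)x + 16
matching coefficients of g against c_0 f + c_1 Df + … from the top degree down determines the c_i
solution: c_0 = 4, c_1 = 0, c_2 = 1/2

c_0 = 4, c_1 = 0, c_2 = 1/2


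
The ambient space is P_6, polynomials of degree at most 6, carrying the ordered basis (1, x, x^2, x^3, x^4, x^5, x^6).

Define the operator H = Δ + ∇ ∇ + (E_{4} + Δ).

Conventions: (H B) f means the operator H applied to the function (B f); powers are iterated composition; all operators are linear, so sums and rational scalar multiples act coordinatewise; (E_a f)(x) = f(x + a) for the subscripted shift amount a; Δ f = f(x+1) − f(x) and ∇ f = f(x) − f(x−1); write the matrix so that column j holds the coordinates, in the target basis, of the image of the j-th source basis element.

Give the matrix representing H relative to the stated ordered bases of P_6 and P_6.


the matrix is [[1, 6, 20, 60, 272, 996, 4160]; [0, 1, 12, 60, 240, 1360, 5976]; [0, 0, 1, 18, 120, 600, 4080]; [0, 0, 0, 1, 24, 200, 1200]; [0, 0, 0, 0, 1, 30, 300]; [0, 0, 0, 0, 0, 1, 36]; [0, 0, 0, 0, 0, 0, 1]] (rows listed top to bottom)

image of 1: 1
image of x: x + 6
image of x^2: x^2 + 12x + 20
image of x^3: x^3 + 18x^2 + 60x + 60
image of x^4: x^4 + 24x^3 + 120x^2 + 240x + 272
image of x^5: x^5 + 30x^4 + 200x^3 + 600x^2 + 1360x + 996
image of x^6: x^6 + 36x^5 + 300x^4 + 1200x^3 + 4080x^2 + 5976x + 4160
each image's coordinates form column j of the matrix


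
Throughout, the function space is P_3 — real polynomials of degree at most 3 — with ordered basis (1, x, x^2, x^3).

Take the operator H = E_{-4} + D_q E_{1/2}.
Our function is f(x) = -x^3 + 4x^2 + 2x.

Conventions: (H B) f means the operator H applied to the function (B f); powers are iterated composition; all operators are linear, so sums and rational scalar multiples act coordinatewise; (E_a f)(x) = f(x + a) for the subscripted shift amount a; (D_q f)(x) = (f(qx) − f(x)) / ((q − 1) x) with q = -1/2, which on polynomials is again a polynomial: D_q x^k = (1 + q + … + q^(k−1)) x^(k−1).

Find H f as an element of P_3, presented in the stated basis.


the image equals g(x) = -x^3 + (61/4)x^2 - (307/4)x + 501/4

E_{-4} f = -x^3 + 16x^2 - 78x + 120
E_{1/2} f = -x^3 + (5/2)x^2 + (21/4)x + 15/8
D_q E_{1/2} f = -(3/4)x^2 + (5/4)x + 21/4
(E_{-4} + D_q E_{1/2}) f = -x^3 + (61/4)x^2 - (307/4)x + 501/4


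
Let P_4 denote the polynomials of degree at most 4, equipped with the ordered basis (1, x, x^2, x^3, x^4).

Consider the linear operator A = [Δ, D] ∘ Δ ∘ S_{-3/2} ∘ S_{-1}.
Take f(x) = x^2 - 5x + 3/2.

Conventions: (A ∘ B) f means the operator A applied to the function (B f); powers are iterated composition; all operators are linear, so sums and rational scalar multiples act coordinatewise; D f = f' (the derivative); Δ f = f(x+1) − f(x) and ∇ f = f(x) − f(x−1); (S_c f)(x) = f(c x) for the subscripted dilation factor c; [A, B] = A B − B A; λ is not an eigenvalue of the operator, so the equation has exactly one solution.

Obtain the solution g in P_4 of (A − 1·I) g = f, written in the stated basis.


write g with unknown coordinates in the stated basis and equate coefficients in (A − 1·I) g = f
solving from the highest basis element down gives g = -x^2 + 5x - 3/2
check: A g = 0
so A g − 1·g = x^2 - 5x + 3/2 = f ✓

g(x) = -x^2 + 5x - 3/2


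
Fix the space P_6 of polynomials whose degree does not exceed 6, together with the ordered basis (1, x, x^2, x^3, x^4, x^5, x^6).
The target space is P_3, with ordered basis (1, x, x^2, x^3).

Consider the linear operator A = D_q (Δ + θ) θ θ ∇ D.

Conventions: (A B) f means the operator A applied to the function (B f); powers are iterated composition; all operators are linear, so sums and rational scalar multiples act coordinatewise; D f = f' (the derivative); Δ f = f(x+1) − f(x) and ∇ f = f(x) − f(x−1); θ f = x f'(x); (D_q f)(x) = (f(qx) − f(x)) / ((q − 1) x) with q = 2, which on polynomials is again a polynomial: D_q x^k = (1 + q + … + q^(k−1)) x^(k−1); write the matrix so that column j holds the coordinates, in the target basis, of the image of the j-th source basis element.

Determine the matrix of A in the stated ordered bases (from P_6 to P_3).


the matrix is [[0, 0, 0, 6, 84, 320, 750]; [0, 0, 0, 0, 288, 900, 5220]; [0, 0, 0, 0, 0, 3780, 2100]; [0, 0, 0, 0, 0, 0, 28800]] (rows listed top to bottom)

image of 1: 0
image of x: 0
image of x^2: 0
image of x^3: 6
image of x^4: 288x + 84
image of x^5: 3780x^2 + 900x + 320
image of x^6: 28800x^3 + 2100x^2 + 5220x + 750
each image's coordinates form column j of the matrix


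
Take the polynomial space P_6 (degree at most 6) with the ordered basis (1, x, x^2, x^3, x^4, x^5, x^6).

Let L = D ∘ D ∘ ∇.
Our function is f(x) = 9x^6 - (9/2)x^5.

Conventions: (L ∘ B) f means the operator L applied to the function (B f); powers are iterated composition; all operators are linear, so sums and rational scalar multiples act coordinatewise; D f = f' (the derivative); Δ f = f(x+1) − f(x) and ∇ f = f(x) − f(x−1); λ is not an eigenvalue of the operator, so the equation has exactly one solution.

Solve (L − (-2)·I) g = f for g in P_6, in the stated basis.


the image equals g(x) = (9/2)x^6 - (9/4)x^5 - 270x^3 + (945/2)x^2 - (675/2)x + 900

write g with unknown coordinates in the stated basis and equate coefficients in (L − (-2)·I) g = f
solving from the highest basis element down gives g = (9/2)x^6 - (9/4)x^5 - 270x^3 + (945/2)x^2 - (675/2)x + 900
check: L g = 540x^3 - 945x^2 + 675x - 1800
so L g − (-2)·g = 9x^6 - (9/2)x^5 = f ✓


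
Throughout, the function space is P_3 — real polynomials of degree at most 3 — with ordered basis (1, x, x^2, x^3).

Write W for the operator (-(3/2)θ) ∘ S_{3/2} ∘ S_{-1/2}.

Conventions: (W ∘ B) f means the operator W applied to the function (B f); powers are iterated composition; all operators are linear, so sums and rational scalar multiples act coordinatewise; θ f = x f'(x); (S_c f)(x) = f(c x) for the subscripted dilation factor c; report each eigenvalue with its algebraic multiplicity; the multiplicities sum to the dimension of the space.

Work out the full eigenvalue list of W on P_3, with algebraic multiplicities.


λ = -27/16 (multiplicity 1), λ = 0 (multiplicity 1), λ = 9/8 (multiplicity 1), λ = 243/128 (multiplicity 1)

image of 1: 0
image of x: (9/8)x
image of x^2: -(27/16)x^2
image of x^3: (243/128)x^3
the matrix is upper triangular; its diagonal is (0, 9/8, -27/16, 243/128)
for a triangular matrix the eigenvalues are the diagonal entries, with algebraic multiplicity their repetition count


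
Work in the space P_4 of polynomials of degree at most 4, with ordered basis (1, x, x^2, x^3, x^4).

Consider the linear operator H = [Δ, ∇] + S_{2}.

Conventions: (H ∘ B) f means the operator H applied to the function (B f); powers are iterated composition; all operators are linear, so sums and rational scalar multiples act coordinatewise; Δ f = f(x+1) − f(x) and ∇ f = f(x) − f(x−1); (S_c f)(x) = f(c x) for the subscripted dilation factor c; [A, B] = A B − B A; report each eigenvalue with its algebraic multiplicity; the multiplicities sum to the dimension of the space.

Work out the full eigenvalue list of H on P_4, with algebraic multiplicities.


image of 1: 1
image of x: 2x
image of x^2: 4x^2
image of x^3: 8x^3
image of x^4: 16x^4
the matrix is upper triangular; its diagonal is (1, 2, 4, 8, 16)
for a triangular matrix the eigenvalues are the diagonal entries, with algebraic multiplicity their repetition count

λ = 1 (multiplicity 1), λ = 2 (multiplicity 1), λ = 4 (multiplicity 1), λ = 8 (multiplicity 1), λ = 16 (multiplicity 1)


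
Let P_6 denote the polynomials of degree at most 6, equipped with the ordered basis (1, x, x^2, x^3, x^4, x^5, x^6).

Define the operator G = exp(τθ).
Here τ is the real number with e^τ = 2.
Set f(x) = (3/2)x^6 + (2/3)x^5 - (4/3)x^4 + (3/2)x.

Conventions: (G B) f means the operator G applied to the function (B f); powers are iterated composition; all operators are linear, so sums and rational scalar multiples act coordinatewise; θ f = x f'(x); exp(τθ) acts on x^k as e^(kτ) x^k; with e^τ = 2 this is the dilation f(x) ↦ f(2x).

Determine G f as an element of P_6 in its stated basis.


g(x) = 96x^6 + (64/3)x^5 - (64/3)x^4 + 3x

exp(τθ) x^k = e^(kτ) x^k; with e^τ = 2 this sends x^k to 2^k x^k
x ↦ 2 x
x^4 ↦ 16 x^4
x^5 ↦ 32 x^5
x^6 ↦ 64 x^6
applying this coordinatewise to f: exp(τθ) f = 96x^6 + (64/3)x^5 - (64/3)x^4 + 3x


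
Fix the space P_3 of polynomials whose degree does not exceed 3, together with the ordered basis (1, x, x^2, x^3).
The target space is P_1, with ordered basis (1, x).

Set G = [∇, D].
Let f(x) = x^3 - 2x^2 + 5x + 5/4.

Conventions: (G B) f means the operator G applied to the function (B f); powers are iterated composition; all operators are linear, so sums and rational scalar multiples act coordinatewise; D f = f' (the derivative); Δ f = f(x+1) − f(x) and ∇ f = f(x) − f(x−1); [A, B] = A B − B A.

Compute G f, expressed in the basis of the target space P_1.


the result is g(x) = 0

D f = 3x^2 - 4x + 5
∇ D f = 6x - 7
∇ f = 3x^2 - 7x + 8
D ∇ f = 6x - 7
[∇, D] f = 0


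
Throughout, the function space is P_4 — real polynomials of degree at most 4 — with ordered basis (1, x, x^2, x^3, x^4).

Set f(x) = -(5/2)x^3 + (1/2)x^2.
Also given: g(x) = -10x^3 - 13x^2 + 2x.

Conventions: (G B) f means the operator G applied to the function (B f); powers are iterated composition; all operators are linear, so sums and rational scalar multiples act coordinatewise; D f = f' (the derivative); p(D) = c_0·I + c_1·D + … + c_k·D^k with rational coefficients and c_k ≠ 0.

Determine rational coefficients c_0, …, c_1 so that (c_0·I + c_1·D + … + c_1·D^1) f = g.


D^0 f = -(5/2)x^3 + (1/2)x^2
D^1 f = -(15/2)x^2 + x
matching coefficients of g against c_0 f + c_1 Df + … from the top degree down determines the c_i
solution: c_0 = 4, c_1 = 2

p(D) = 4·I + 2·D, i.e. c_0 = 4, c_1 = 2


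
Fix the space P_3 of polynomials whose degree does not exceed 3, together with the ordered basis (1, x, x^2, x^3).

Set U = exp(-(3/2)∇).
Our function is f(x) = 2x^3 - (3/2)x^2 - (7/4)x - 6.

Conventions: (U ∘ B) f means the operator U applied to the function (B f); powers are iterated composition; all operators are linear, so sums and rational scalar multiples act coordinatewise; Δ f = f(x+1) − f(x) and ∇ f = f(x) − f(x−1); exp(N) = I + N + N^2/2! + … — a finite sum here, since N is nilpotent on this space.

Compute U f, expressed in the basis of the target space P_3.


the result is g(x) = 2x^3 - (21/2)x^2 + (101/4)x - 129/4

order-1 term: -9x^2 + (27/2)x - 21/8
order-2 term: (27/2)x - 135/8
order-3 term: -27/4
the series for exp(-(3/2)∇) f terminates at order 3
exp(-(3/2)∇) f = 2x^3 - (21/2)x^2 + (101/4)x - 129/4


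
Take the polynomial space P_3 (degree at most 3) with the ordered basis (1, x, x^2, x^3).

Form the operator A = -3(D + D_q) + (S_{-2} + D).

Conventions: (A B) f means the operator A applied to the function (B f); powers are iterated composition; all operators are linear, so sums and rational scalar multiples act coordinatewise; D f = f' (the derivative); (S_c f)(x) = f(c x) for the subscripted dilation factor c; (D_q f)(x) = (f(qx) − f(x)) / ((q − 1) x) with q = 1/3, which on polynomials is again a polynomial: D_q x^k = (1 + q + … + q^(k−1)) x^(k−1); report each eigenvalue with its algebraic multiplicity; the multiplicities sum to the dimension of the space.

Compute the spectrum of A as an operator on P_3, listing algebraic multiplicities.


λ = -8 (multiplicity 1), λ = -2 (multiplicity 1), λ = 1 (multiplicity 1), λ = 4 (multiplicity 1)

image of 1: 1
image of x: -2x - 5
image of x^2: 4x^2 - 8x
image of x^3: -8x^3 - (31/3)x^2
the matrix is upper triangular; its diagonal is (1, -2, 4, -8)
for a triangular matrix the eigenvalues are the diagonal entries, with algebraic multiplicity their repetition count


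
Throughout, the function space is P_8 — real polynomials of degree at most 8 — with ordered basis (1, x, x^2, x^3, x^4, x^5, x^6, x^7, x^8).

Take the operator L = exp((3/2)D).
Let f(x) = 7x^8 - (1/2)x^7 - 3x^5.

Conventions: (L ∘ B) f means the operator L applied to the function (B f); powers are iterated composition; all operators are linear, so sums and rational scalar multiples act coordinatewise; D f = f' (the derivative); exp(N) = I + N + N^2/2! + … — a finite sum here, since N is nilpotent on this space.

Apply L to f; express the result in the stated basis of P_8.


order-1 term: 84x^7 - (21/4)x^6 - (45/2)x^4
order-2 term: 441x^6 - (189/8)x^5 - (135/2)x^3
order-3 term: 1323x^5 - (945/16)x^4 - (405/4)x^2
order-4 term: (19845/8)x^4 - (2835/32)x^3 - (1215/16)x
order-5 term: (11907/4)x^3 - (5103/64)x^2 - 729/32
order-6 term: (35721/16)x^2 - (5103/128)x
order-7 term: (15309/16)x - 2187/256
order-8 term: 45927/256
the series for exp((3/2)D) f terminates at order 8
exp((3/2)D) f = 7x^8 + (167/2)x^7 + (1743/4)x^6 + (10371/8)x^5 + (38385/16)x^4 + (90261/32)x^3 + (131301/64)x^2 + (107649/128)x + 9477/64

the result is g(x) = 7x^8 + (167/2)x^7 + (1743/4)x^6 + (10371/8)x^5 + (38385/16)x^4 + (90261/32)x^3 + (131301/64)x^2 + (107649/128)x + 9477/64


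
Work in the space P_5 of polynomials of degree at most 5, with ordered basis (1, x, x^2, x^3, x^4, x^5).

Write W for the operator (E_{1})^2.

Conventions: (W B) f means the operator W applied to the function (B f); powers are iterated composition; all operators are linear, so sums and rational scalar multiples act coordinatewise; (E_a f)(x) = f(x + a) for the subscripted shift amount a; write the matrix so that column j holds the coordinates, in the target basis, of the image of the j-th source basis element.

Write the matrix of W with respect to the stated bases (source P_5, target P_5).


image of 1: 1
image of x: x + 2
image of x^2: x^2 + 4x + 4
image of x^3: x^3 + 6x^2 + 12x + 8
image of x^4: x^4 + 8x^3 + 24x^2 + 32x + 16
image of x^5: x^5 + 10x^4 + 40x^3 + 80x^2 + 80x + 32
each image's coordinates form column j of the matrix

the matrix is [[1, 2, 4, 8, 16, 32]; [0, 1, 4, 12, 32, 80]; [0, 0, 1, 6, 24, 80]; [0, 0, 0, 1, 8, 40]; [0, 0, 0, 0, 1, 10]; [0, 0, 0, 0, 0, 1]] (rows listed top to bottom)


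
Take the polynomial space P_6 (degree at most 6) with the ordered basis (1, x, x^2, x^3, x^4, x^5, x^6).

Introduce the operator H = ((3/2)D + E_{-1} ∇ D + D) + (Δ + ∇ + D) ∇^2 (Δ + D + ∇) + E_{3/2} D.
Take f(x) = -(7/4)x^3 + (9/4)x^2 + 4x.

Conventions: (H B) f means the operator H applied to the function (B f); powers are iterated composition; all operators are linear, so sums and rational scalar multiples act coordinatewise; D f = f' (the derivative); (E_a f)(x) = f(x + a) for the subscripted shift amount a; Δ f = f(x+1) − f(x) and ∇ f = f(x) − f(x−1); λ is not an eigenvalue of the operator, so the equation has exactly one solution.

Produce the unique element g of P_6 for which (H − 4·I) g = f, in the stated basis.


write g with unknown coordinates in the stated basis and equate coefficients in (H − 4·I) g = f
solving from the highest basis element down gives g = (7/16)x^3 + (75/128)x^2 + (853/512)x + 7963/4096
check: H g = (147/32)x^2 + (1365/128)x + 7963/1024
so H g − 4·g = -(7/4)x^3 + (9/4)x^2 + 4x = f ✓

g(x) = (7/16)x^3 + (75/128)x^2 + (853/512)x + 7963/4096


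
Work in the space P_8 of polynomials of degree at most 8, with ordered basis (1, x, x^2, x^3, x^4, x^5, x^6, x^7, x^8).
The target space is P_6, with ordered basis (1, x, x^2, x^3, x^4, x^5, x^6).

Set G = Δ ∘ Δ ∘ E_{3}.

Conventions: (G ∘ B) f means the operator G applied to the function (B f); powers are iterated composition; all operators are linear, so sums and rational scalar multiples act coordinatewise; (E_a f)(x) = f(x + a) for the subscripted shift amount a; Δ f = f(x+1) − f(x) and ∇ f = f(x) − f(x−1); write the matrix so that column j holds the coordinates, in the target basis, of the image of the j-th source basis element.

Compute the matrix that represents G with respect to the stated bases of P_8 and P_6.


image of 1: 0
image of x: 0
image of x^2: 2
image of x^3: 6x + 24
image of x^4: 12x^2 + 96x + 194
image of x^5: 20x^3 + 240x^2 + 970x + 1320
image of x^6: 30x^4 + 480x^3 + 2910x^2 + 7920x + 8162
image of x^7: 42x^5 + 840x^4 + 6790x^3 + 27720x^2 + 57134x + 47544
image of x^8: 56x^6 + 1344x^5 + 13580x^4 + 73920x^3 + 228536x^2 + 380352x + 266114
each image's coordinates form column j of the matrix

the matrix is [[0, 0, 2, 24, 194, 1320, 8162, 47544, 266114]; [0, 0, 0, 6, 96, 970, 7920, 57134, 380352]; [0, 0, 0, 0, 12, 240, 2910, 27720, 228536]; [0, 0, 0, 0, 0, 20, 480, 6790, 73920]; [0, 0, 0, 0, 0, 0, 30, 840, 13580]; [0, 0, 0, 0, 0, 0, 0, 42, 1344]; [0, 0, 0, 0, 0, 0, 0, 0, 56]] (rows listed top to bottom)


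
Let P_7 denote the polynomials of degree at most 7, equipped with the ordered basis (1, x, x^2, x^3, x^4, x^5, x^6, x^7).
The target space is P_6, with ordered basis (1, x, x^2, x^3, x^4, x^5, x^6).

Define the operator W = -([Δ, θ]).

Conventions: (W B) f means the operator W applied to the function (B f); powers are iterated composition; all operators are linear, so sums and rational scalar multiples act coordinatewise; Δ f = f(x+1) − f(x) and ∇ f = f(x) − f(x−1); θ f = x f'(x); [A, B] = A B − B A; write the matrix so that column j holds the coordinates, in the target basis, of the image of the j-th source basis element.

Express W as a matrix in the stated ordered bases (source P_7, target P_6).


the matrix is [[0, -1, -2, -3, -4, -5, -6, -7]; [0, 0, -2, -6, -12, -20, -30, -42]; [0, 0, 0, -3, -12, -30, -60, -105]; [0, 0, 0, 0, -4, -20, -60, -140]; [0, 0, 0, 0, 0, -5, -30, -105]; [0, 0, 0, 0, 0, 0, -6, -42]; [0, 0, 0, 0, 0, 0, 0, -7]] (rows listed top to bottom)

image of 1: 0
image of x: -1
image of x^2: -2x - 2
image of x^3: -3x^2 - 6x - 3
image of x^4: -4x^3 - 12x^2 - 12x - 4
image of x^5: -5x^4 - 20x^3 - 30x^2 - 20x - 5
image of x^6: -6x^5 - 30x^4 - 60x^3 - 60x^2 - 30x - 6
image of x^7: -7x^6 - 42x^5 - 105x^4 - 140x^3 - 105x^2 - 42x - 7
each image's coordinates form column j of the matrix


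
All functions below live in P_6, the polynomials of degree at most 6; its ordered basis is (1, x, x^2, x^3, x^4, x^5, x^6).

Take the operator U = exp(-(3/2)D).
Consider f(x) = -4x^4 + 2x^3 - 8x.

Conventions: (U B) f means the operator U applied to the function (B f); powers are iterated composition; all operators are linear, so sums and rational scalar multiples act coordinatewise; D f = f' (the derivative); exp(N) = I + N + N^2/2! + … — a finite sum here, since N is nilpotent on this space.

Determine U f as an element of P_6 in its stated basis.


the image equals g(x) = -4x^4 + 26x^3 - 63x^2 + (119/2)x - 15

order-1 term: 24x^3 - 9x^2 + 12
order-2 term: -54x^2 + (27/2)x
order-3 term: 54x - 27/4
order-4 term: -81/4
the series for exp(-(3/2)D) f terminates at order 4
exp(-(3/2)D) f = -4x^4 + 26x^3 - 63x^2 + (119/2)x - 15


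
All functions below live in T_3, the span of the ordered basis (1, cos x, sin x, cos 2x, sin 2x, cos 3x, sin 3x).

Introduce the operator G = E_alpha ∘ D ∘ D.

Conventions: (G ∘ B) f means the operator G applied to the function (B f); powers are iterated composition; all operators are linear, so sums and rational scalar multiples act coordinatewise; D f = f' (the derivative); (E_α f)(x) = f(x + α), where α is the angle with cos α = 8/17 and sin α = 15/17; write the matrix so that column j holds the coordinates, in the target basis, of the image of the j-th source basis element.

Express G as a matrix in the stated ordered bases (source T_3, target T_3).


image of 1: 0
image of cos x: -(8/17)cos x + (15/17)sin x
image of sin x: -(15/17)cos x - (8/17)sin x
image of cos 2x: (644/289)cos 2x + (960/289)sin 2x
image of sin 2x: -(960/289)cos 2x + (644/289)sin 2x
image of cos 3x: (43992/4913)cos 3x - (4455/4913)sin 3x
image of sin 3x: (4455/4913)cos 3x + (43992/4913)sin 3x
each image's coordinates form column j of the matrix

the matrix is [[0, 0, 0, 0, 0, 0, 0]; [0, -8/17, -15/17, 0, 0, 0, 0]; [0, 15/17, -8/17, 0, 0, 0, 0]; [0, 0, 0, 644/289, -960/289, 0, 0]; [0, 0, 0, 960/289, 644/289, 0, 0]; [0, 0, 0, 0, 0, 43992/4913, 4455/4913]; [0, 0, 0, 0, 0, -4455/4913, 43992/4913]] (rows listed top to bottom)


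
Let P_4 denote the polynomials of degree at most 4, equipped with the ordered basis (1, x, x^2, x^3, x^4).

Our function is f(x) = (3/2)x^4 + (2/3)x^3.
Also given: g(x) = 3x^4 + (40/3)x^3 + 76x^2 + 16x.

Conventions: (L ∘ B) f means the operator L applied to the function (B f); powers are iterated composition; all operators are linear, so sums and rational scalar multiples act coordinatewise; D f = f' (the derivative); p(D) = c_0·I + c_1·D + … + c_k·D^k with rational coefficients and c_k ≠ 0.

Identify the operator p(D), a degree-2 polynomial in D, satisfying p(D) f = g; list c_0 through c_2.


D^0 f = (3/2)x^4 + (2/3)x^3
D^1 f = 6x^3 + 2x^2
D^2 f = 18x^2 + 4x
matching coefficients of g against c_0 f + c_1 Df + … from the top degree down determines the c_i
solution: c_0 = 2, c_1 = 2, c_2 = 4

p(D) = 2·I + 2·D + 4·D^2, i.e. c_0 = 2, c_1 = 2, c_2 = 4


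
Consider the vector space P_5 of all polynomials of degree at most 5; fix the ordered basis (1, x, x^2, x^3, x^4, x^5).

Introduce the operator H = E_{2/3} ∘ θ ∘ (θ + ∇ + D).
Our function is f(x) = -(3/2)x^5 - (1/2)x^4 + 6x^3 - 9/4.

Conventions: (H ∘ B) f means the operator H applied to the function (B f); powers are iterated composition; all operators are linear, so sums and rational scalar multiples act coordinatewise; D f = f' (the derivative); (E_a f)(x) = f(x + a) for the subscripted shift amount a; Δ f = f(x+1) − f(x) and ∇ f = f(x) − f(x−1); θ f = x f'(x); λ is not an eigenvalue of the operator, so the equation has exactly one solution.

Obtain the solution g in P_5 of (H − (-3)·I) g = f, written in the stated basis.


the image equals g(x) = -(3/56)x^5 + (9/28)x^4 - (451/1008)x^3 - (2179/3528)x^2 + (2455/1344)x - 869/42336

write g with unknown coordinates in the stated basis and equate coefficients in (H − (-3)·I) g = f
solving from the highest basis element down gives g = -(3/56)x^5 + (9/28)x^4 - (451/1008)x^3 - (2179/3528)x^2 + (2455/1344)x - 869/42336
check: H g = -(75/56)x^5 - (41/28)x^4 + (2467/336)x^3 + (2179/1176)x^2 - (2455/448)x - 30883/14112
so H g − (-3)·g = -(3/2)x^5 - (1/2)x^4 + 6x^3 - 9/4 = f ✓


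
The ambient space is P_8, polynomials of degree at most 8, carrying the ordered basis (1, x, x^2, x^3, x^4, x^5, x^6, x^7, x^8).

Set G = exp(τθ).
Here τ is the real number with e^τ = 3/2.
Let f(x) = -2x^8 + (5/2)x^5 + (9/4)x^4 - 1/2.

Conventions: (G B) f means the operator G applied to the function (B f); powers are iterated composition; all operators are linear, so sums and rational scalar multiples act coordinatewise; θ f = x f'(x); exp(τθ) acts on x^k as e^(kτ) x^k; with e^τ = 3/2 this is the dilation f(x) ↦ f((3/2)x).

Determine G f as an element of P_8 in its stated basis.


the result is g(x) = -(6561/128)x^8 + (1215/64)x^5 + (729/64)x^4 - 1/2

exp(τθ) x^k = e^(kτ) x^k; with e^τ = 3/2 this sends x^k to (3/2)^k x^k
x^4 ↦ 81/16 x^4
x^5 ↦ 243/32 x^5
x^8 ↦ 6561/256 x^8
applying this coordinatewise to f: exp(τθ) f = -(6561/128)x^8 + (1215/64)x^5 + (729/64)x^4 - 1/2


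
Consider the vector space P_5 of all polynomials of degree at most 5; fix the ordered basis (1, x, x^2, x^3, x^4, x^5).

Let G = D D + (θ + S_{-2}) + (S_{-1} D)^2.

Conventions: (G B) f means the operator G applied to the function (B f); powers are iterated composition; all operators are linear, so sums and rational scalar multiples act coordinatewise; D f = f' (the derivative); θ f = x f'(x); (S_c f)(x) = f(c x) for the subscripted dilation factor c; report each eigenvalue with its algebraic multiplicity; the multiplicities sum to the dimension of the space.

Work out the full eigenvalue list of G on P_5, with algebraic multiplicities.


λ = -27 (multiplicity 1), λ = -5 (multiplicity 1), λ = -1 (multiplicity 1), λ = 1 (multiplicity 1), λ = 6 (multiplicity 1), λ = 20 (multiplicity 1)

image of 1: 1
image of x: -x
image of x^2: 6x^2
image of x^3: -5x^3
image of x^4: 20x^4
image of x^5: -27x^5
the matrix is upper triangular; its diagonal is (1, -1, 6, -5, 20, -27)
for a triangular matrix the eigenvalues are the diagonal entries, with algebraic multiplicity their repetition count


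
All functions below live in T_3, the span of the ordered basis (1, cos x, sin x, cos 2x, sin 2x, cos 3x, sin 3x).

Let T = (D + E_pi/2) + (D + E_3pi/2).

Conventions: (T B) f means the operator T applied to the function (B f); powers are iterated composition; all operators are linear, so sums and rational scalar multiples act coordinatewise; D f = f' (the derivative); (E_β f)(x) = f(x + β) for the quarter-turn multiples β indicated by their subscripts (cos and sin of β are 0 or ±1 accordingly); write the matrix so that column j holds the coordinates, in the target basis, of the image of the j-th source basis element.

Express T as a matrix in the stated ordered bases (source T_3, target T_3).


image of 1: 2
image of cos x: -2sin x
image of sin x: 2cos x
image of cos 2x: -2cos 2x - 4sin 2x
image of sin 2x: 4cos 2x - 2sin 2x
image of cos 3x: -6sin 3x
image of sin 3x: 6cos 3x
each image's coordinates form column j of the matrix

the matrix is [[2, 0, 0, 0, 0, 0, 0]; [0, 0, 2, 0, 0, 0, 0]; [0, -2, 0, 0, 0, 0, 0]; [0, 0, 0, -2, 4, 0, 0]; [0, 0, 0, -4, -2, 0, 0]; [0, 0, 0, 0, 0, 0, 6]; [0, 0, 0, 0, 0, -6, 0]] (rows listed top to bottom)


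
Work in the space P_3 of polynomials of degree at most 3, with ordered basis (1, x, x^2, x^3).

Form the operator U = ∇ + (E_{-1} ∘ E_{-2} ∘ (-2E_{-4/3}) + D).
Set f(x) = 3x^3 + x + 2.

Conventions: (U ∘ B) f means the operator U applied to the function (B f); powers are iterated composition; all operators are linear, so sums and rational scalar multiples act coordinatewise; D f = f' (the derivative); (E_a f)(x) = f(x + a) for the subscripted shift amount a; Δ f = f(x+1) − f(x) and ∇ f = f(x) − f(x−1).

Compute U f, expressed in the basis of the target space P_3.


g(x) = -6x^3 + 96x^2 - 349x + 4481/9

∇ f = 9x^2 - 9x + 4
E_{-4/3} f = 3x^3 - 12x^2 + 17x - 58/9
(-2E_{-4/3}) f = -6x^3 + 24x^2 - 34x + 116/9
E_{-2} (-2E_{-4/3}) f = -6x^3 + 60x^2 - 202x + 2024/9
E_{-1} E_{-2} (-2E_{-4/3}) f = -6x^3 + 78x^2 - 340x + 4436/9
D f = 9x^2 + 1
(E_{-1} ∘ E_{-2} ∘ (-2E_{-4/3}) + D) f = -6x^3 + 87x^2 - 340x + 4445/9
(∇ + (E_{-1} ∘ E_{-2} ∘ (-2E_{-4/3}) + D)) f = -6x^3 + 96x^2 - 349x + 4481/9


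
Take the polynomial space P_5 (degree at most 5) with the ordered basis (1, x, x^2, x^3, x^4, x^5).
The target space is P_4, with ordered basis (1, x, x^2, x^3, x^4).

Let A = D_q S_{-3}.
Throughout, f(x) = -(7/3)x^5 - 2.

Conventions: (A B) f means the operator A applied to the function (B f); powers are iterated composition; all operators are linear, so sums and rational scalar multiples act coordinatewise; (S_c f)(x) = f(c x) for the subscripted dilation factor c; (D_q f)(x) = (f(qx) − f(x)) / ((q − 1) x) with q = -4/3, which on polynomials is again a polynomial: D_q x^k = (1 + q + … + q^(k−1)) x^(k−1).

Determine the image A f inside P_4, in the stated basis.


the result is g(x) = 1267x^4

S_{-3} f = 567x^5 - 2
D_q S_{-3} f = 1267x^4


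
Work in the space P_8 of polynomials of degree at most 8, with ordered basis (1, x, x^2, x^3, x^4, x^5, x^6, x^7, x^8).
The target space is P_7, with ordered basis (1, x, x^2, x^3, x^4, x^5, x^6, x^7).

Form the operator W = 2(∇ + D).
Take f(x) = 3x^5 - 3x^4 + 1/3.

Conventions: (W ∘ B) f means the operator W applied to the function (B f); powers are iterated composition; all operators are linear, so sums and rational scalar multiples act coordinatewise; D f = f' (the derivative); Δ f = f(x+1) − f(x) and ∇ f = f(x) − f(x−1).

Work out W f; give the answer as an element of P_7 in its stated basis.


∇ f = 15x^4 - 42x^3 + 48x^2 - 27x + 6
D f = 15x^4 - 12x^3
(∇ + D) f = 30x^4 - 54x^3 + 48x^2 - 27x + 6
(2(∇ + D)) f = 60x^4 - 108x^3 + 96x^2 - 54x + 12

g(x) = 60x^4 - 108x^3 + 96x^2 - 54x + 12


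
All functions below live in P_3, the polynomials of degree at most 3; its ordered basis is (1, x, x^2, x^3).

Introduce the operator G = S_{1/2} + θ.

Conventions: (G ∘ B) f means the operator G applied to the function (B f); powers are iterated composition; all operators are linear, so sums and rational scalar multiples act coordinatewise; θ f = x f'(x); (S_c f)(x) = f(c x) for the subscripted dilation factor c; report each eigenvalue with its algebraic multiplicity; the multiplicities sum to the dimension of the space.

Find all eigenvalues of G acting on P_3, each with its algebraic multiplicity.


image of 1: 1
image of x: (3/2)x
image of x^2: (9/4)x^2
image of x^3: (25/8)x^3
the matrix is upper triangular; its diagonal is (1, 3/2, 9/4, 25/8)
for a triangular matrix the eigenvalues are the diagonal entries, with algebraic multiplicity their repetition count

λ = 1 (multiplicity 1), λ = 3/2 (multiplicity 1), λ = 9/4 (multiplicity 1), λ = 25/8 (multiplicity 1)


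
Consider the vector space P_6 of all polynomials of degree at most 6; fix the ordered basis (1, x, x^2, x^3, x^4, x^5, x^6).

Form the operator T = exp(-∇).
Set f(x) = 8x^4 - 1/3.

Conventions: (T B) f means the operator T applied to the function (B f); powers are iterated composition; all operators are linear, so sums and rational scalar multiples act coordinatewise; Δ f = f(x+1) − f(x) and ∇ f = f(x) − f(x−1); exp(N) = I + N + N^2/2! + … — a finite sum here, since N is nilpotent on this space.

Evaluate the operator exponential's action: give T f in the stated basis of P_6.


the image equals g(x) = 8x^4 - 32x^3 + 96x^2 - 160x + 359/3

order-1 term: -32x^3 + 48x^2 - 32x + 8
order-2 term: 48x^2 - 96x + 56
order-3 term: -32x + 48
order-4 term: 8
the series for exp(-∇) f terminates at order 4
exp(-∇) f = 8x^4 - 32x^3 + 96x^2 - 160x + 359/3


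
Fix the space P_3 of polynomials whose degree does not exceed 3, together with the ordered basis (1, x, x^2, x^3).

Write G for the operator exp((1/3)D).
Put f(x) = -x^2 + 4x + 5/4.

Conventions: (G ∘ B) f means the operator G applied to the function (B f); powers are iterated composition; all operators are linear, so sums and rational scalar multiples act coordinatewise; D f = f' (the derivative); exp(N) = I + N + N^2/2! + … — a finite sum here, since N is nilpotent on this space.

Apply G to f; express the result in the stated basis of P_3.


order-1 term: -(2/3)x + 4/3
order-2 term: -1/9
the series for exp((1/3)D) f terminates at order 2
exp((1/3)D) f = -x^2 + (10/3)x + 89/36

g(x) = -x^2 + (10/3)x + 89/36


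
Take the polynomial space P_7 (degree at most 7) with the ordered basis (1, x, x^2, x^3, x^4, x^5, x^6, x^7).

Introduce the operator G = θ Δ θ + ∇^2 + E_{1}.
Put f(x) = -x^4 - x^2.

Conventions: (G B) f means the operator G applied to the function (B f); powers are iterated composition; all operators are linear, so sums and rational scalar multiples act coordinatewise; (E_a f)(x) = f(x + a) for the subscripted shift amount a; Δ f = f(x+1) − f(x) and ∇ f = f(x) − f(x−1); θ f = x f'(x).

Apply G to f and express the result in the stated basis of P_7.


g(x) = -x^4 - 52x^3 - 67x^2 - 2x - 18

θ f = -4x^4 - 2x^2
Δ θ f = -16x^3 - 24x^2 - 20x - 6
θ Δ θ f = -48x^3 - 48x^2 - 20x
∇ f = -4x^3 + 6x^2 - 6x + 2
∇ ∇ f = -12x^2 + 24x - 16
E_{1} f = -x^4 - 4x^3 - 7x^2 - 6x - 2
(θ Δ θ + ∇^2 + E_{1}) f = -x^4 - 52x^3 - 67x^2 - 2x - 18


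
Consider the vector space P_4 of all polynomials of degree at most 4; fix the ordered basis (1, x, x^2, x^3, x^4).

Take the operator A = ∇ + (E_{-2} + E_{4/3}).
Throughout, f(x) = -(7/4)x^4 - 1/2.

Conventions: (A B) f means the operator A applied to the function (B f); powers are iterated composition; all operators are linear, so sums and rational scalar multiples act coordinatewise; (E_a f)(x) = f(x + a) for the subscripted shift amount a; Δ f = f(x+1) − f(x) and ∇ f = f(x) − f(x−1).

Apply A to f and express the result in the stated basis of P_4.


∇ f = -7x^3 + (21/2)x^2 - 7x + 7/4
E_{-2} f = -(7/4)x^4 + 14x^3 - 42x^2 + 56x - 57/2
E_{4/3} f = -(7/4)x^4 - (28/3)x^3 - (56/3)x^2 - (448/27)x - 977/162
(E_{-2} + E_{4/3}) f = -(7/2)x^4 + (14/3)x^3 - (182/3)x^2 + (1064/27)x - 2797/81
(∇ + (E_{-2} + E_{4/3})) f = -(7/2)x^4 - (7/3)x^3 - (301/6)x^2 + (875/27)x - 10621/324

the image equals g(x) = -(7/2)x^4 - (7/3)x^3 - (301/6)x^2 + (875/27)x - 10621/324


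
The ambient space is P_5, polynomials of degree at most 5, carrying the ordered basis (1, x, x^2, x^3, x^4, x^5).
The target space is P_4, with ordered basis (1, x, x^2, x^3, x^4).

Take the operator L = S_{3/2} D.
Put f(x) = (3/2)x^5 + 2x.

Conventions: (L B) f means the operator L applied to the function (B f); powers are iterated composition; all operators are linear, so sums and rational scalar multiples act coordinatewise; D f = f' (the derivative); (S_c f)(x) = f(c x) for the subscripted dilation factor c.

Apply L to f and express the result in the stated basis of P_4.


D f = (15/2)x^4 + 2
S_{3/2} D f = (1215/32)x^4 + 2

the result is g(x) = (1215/32)x^4 + 2


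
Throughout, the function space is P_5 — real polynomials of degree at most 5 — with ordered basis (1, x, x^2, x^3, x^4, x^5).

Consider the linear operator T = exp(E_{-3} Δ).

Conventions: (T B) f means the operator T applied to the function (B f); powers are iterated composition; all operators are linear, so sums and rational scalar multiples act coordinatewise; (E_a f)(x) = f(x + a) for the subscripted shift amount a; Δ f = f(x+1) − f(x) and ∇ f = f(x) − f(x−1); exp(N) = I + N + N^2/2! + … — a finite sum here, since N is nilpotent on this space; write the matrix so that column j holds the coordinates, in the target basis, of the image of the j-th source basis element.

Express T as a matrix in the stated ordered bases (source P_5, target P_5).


the matrix is [[1, 1, -4, 5, 57, -548]; [0, 1, 2, -12, 20, 285]; [0, 0, 1, 3, -24, 50]; [0, 0, 0, 1, 4, -40]; [0, 0, 0, 0, 1, 5]; [0, 0, 0, 0, 0, 1]] (rows listed top to bottom)

image of 1: 1
image of x: x + 1
image of x^2: x^2 + 2x - 4
image of x^3: x^3 + 3x^2 - 12x + 5
image of x^4: x^4 + 4x^3 - 24x^2 + 20x + 57
image of x^5: x^5 + 5x^4 - 40x^3 + 50x^2 + 285x - 548
each image's coordinates form column j of the matrix


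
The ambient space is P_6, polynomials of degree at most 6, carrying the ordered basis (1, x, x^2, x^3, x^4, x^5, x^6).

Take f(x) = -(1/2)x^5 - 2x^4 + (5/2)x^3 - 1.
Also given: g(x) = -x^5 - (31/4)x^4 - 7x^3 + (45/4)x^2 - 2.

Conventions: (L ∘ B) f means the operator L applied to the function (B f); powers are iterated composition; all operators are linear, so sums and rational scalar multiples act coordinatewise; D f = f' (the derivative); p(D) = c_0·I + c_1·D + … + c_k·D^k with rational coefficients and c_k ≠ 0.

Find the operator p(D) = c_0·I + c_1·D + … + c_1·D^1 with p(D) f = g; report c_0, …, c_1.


D^0 f = -(1/2)x^5 - 2x^4 + (5/2)x^3 - 1
D^1 f = -(5/2)x^4 - 8x^3 + (15/2)x^2
matching coefficients of g against c_0 f + c_1 Df + … from the top degree down determines the c_i
solution: c_0 = 2, c_1 = 3/2

c_0 = 2, c_1 = 3/2


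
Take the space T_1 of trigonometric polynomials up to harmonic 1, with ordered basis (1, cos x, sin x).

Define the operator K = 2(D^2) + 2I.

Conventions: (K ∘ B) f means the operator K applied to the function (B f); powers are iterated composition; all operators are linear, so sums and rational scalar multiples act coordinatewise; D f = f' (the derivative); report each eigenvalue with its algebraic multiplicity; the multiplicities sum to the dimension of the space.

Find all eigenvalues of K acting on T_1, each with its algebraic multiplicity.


image of 1: 2
image of cos x: 0
image of sin x: 0
the matrix is diagonal; its diagonal is (2, 0, 0)
for a triangular matrix the eigenvalues are the diagonal entries, with algebraic multiplicity their repetition count

λ = 0 (multiplicity 2), λ = 2 (multiplicity 1)


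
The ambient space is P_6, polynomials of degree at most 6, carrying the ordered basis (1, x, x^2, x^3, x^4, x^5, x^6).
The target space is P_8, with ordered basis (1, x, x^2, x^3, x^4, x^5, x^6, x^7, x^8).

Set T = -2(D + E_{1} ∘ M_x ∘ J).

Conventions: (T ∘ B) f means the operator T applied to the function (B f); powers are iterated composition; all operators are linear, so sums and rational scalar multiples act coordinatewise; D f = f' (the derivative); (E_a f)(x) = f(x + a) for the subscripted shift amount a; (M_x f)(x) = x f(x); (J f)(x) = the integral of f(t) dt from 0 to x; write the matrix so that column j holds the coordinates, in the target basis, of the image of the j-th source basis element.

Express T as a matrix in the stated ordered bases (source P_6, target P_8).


the matrix is [[-2, -3, -2/3, -1/2, -2/5, -1/3, -2/7]; [-4, -3, -20/3, -5/2, -12/5, -7/3, -16/7]; [-2, -3, -4, -11, -6, -7, -8]; [0, -1, -8/3, -5, -16, -35/3, -16]; [0, 0, -2/3, -5/2, -6, -65/3, -20]; [0, 0, 0, -1/2, -12/5, -7, -28]; [0, 0, 0, 0, -2/5, -7/3, -8]; [0, 0, 0, 0, 0, -1/3, -16/7]; [0, 0, 0, 0, 0, 0, -2/7]] (rows listed top to bottom)

image of 1: -2x^2 - 4x - 2
image of x: -x^3 - 3x^2 - 3x - 3
image of x^2: -(2/3)x^4 - (8/3)x^3 - 4x^2 - (20/3)x - 2/3
image of x^3: -(1/2)x^5 - (5/2)x^4 - 5x^3 - 11x^2 - (5/2)x - 1/2
image of x^4: -(2/5)x^6 - (12/5)x^5 - 6x^4 - 16x^3 - 6x^2 - (12/5)x - 2/5
image of x^5: -(1/3)x^7 - (7/3)x^6 - 7x^5 - (65/3)x^4 - (35/3)x^3 - 7x^2 - (7/3)x - 1/3
image of x^6: -(2/7)x^8 - (16/7)x^7 - 8x^6 - 28x^5 - 20x^4 - 16x^3 - 8x^2 - (16/7)x - 2/7
each image's coordinates form column j of the matrix


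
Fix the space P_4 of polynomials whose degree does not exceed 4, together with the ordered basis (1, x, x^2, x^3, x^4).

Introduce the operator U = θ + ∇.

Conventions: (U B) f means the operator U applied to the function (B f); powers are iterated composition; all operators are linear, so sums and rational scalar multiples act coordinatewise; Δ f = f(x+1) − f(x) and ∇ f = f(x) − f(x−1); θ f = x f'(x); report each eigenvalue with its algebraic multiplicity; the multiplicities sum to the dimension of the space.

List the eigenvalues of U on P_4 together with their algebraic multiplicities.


λ = 0 (multiplicity 1), λ = 1 (multiplicity 1), λ = 2 (multiplicity 1), λ = 3 (multiplicity 1), λ = 4 (multiplicity 1)

image of 1: 0
image of x: x + 1
image of x^2: 2x^2 + 2x - 1
image of x^3: 3x^3 + 3x^2 - 3x + 1
image of x^4: 4x^4 + 4x^3 - 6x^2 + 4x - 1
the matrix is upper triangular; its diagonal is (0, 1, 2, 3, 4)
for a triangular matrix the eigenvalues are the diagonal entries, with algebraic multiplicity their repetition count
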